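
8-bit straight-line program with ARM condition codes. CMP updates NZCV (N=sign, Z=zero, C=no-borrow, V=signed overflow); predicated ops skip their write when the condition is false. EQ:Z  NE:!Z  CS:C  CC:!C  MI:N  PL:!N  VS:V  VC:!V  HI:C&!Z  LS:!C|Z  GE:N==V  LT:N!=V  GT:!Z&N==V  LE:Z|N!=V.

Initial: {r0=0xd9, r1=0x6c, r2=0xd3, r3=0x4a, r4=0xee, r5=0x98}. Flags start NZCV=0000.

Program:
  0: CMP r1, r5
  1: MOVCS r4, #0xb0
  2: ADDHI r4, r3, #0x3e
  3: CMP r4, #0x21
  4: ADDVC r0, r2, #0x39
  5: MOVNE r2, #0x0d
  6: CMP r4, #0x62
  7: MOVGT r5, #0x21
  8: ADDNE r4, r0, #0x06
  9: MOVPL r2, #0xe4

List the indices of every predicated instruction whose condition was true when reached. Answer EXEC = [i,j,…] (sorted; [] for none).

[0] flags=1001 → (cmp)
[1] flags=1001 CS?F → skip
[2] flags=1001 HI?F → skip
[3] flags=1010 → (cmp)
[4] flags=1010 VC?T → r0=0x0c
[5] flags=1010 NE?T → r2=0x0d
[6] flags=1010 → (cmp)
[7] flags=1010 GT?F → skip
[8] flags=1010 NE?T → r4=0x12
[9] flags=1010 PL?F → skip

EXEC = [4,5,8]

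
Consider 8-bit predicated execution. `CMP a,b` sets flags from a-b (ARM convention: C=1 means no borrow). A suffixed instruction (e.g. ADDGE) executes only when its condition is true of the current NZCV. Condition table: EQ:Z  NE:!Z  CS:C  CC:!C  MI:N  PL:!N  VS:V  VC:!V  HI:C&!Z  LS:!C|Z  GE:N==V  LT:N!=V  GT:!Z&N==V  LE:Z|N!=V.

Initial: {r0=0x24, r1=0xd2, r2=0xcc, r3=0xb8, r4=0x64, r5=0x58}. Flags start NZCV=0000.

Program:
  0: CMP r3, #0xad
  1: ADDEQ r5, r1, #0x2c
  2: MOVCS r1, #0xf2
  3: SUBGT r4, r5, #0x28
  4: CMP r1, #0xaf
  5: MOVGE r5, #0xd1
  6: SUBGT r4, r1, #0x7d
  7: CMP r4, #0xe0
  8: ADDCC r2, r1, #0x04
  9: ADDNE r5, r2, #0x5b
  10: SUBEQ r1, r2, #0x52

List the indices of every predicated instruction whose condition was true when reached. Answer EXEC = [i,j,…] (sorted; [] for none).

EXEC = [2,3,5,6,8,9]

0: ✓ CMP  NZCV=0010
1: · ADDEQ
2: ✓ MOVCS  r1←0xf2
3: ✓ SUBGT  r4←0x30
4: ✓ CMP  NZCV=0010
5: ✓ MOVGE  r5←0xd1
6: ✓ SUBGT  r4←0x75
7: ✓ CMP  NZCV=1001
8: ✓ ADDCC  r2←0xf6
9: ✓ ADDNE  r5←0x51
10: · SUBEQ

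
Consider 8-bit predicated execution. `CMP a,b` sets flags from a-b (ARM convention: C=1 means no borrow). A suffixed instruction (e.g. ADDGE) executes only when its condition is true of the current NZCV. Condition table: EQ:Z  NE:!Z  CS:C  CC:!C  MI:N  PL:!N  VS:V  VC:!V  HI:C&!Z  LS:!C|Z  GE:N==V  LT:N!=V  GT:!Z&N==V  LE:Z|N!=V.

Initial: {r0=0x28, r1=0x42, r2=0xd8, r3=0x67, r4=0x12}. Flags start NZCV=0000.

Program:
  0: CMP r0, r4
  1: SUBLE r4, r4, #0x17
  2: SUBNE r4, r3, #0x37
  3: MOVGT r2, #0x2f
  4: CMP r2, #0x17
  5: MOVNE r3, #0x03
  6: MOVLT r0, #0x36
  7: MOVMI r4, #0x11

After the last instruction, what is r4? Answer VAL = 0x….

VAL = 0x30

0: ✓ CMP  NZCV=0010
1: · SUBLE
2: ✓ SUBNE  r4←0x30
3: ✓ MOVGT  r2←0x2f
4: ✓ CMP  NZCV=0010
5: ✓ MOVNE  r3←0x03
6: · MOVLT
7: · MOVMI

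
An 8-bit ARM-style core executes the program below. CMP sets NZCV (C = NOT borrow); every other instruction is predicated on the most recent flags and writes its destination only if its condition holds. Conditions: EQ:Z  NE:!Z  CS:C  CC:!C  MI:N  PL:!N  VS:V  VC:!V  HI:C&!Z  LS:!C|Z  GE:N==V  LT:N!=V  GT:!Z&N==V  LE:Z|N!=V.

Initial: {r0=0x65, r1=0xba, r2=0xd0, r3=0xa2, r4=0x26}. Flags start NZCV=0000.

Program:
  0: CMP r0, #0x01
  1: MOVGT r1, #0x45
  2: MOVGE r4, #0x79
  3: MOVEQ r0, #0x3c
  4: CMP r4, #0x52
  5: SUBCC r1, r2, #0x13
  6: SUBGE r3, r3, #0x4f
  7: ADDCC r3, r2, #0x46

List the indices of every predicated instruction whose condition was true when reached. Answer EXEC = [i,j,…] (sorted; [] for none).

EXEC = [1,2,6]

0: ✓ CMP  NZCV=0010
1: ✓ MOVGT  r1←0x45
2: ✓ MOVGE  r4←0x79
3: · MOVEQ
4: ✓ CMP  NZCV=0010
5: · SUBCC
6: ✓ SUBGE  r3←0x53
7: · ADDCC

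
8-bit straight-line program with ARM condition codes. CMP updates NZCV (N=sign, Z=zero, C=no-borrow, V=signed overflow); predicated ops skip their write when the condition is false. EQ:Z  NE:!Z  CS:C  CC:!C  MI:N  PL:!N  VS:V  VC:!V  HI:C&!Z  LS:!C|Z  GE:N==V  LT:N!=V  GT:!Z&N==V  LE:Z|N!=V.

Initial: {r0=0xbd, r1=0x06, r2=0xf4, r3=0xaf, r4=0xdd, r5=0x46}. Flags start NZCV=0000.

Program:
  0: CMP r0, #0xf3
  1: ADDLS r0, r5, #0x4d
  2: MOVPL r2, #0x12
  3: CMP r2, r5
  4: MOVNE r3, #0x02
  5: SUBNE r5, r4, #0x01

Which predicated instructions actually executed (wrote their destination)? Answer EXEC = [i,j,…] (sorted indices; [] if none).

[0] flags=1000 → (cmp)
[1] flags=1000 LS?T → r0=0x93
[2] flags=1000 PL?F → skip
[3] flags=1010 → (cmp)
[4] flags=1010 NE?T → r3=0x02
[5] flags=1010 NE?T → r5=0xdc

EXEC = [1,4,5]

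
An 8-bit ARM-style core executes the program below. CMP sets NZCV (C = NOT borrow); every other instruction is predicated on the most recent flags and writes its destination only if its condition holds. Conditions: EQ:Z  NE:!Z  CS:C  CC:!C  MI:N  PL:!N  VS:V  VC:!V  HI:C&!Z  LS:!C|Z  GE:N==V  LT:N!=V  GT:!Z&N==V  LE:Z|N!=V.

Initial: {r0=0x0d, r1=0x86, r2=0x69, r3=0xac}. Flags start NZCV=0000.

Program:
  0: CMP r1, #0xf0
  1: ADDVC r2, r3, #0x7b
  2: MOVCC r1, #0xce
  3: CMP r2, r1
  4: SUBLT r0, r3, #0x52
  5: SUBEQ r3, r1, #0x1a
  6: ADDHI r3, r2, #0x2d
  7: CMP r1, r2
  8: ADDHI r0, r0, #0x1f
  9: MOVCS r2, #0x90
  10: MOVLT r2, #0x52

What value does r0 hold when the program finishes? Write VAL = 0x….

[0] flags=1000 → (cmp)
[1] flags=1000 VC?T → r2=0x27
[2] flags=1000 CC?T → r1=0xce
[3] flags=0000 → (cmp)
[4] flags=0000 LT?F → skip
[5] flags=0000 EQ?F → skip
[6] flags=0000 HI?F → skip
[7] flags=1010 → (cmp)
[8] flags=1010 HI?T → r0=0x2c
[9] flags=1010 CS?T → r2=0x90
[10] flags=1010 LT?T → r2=0x52

VAL = 0x2c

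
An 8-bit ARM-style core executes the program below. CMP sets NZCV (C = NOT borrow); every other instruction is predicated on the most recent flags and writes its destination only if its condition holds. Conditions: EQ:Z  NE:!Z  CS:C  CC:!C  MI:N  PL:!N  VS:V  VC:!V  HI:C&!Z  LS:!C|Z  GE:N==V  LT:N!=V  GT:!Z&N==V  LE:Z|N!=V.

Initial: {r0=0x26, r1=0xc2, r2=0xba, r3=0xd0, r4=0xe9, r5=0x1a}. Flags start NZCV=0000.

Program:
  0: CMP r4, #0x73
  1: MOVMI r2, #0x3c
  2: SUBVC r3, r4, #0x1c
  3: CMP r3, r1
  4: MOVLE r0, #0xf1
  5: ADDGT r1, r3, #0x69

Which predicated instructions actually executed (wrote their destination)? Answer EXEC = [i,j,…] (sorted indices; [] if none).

0: ✓ CMP  NZCV=0011
1: · MOVMI
2: · SUBVC
3: ✓ CMP  NZCV=0010
4: · MOVLE
5: ✓ ADDGT  r1←0x39

EXEC = [5]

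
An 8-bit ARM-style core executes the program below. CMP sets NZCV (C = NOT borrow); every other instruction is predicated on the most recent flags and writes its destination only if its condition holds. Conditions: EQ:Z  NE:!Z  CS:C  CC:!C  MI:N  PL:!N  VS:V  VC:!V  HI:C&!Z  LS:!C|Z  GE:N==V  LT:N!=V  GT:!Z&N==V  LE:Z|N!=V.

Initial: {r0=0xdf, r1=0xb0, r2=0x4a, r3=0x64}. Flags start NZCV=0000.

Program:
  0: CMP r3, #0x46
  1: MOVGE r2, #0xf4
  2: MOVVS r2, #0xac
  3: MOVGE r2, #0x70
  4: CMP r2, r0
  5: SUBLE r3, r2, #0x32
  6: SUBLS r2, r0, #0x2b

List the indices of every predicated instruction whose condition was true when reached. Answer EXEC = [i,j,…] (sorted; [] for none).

[0] flags=0010 → (cmp)
[1] flags=0010 GE?T → r2=0xf4
[2] flags=0010 VS?F → skip
[3] flags=0010 GE?T → r2=0x70
[4] flags=1001 → (cmp)
[5] flags=1001 LE?F → skip
[6] flags=1001 LS?T → r2=0xb4

EXEC = [1,3,6]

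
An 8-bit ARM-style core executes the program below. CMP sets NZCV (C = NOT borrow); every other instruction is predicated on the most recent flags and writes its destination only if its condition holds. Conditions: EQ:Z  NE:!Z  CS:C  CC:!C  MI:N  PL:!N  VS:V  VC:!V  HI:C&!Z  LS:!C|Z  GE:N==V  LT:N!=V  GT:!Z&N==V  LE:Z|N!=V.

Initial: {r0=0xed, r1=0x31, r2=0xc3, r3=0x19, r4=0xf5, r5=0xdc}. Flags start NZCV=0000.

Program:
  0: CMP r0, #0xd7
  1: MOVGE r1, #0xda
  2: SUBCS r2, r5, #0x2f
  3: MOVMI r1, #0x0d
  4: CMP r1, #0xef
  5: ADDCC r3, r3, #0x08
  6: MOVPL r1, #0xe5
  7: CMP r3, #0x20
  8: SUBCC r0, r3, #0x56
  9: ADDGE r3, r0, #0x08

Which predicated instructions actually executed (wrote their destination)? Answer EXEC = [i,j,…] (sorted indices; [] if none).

0: ✓ CMP  NZCV=0010
1: ✓ MOVGE  r1←0xda
2: ✓ SUBCS  r2←0xad
3: · MOVMI
4: ✓ CMP  NZCV=1000
5: ✓ ADDCC  r3←0x21
6: · MOVPL
7: ✓ CMP  NZCV=0010
8: · SUBCC
9: ✓ ADDGE  r3←0xf5

EXEC = [1,2,5,9]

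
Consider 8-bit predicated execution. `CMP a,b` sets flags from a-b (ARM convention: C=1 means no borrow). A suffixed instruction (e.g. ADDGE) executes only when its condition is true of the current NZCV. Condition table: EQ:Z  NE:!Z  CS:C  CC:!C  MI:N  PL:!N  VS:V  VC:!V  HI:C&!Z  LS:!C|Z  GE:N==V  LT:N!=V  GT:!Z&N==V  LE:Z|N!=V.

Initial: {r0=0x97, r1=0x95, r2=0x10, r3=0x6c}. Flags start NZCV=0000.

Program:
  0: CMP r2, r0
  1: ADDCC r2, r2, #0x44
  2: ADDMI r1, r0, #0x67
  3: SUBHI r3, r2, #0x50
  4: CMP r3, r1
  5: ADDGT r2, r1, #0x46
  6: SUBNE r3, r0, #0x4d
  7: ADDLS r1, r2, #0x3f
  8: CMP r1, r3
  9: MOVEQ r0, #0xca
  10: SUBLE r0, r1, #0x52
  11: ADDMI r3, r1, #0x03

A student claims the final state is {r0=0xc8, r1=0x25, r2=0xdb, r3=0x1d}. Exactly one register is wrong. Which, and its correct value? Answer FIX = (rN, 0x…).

FIX = (r1, 0x1a)

[0] flags=0000 → (cmp)
[1] flags=0000 CC?T → r2=0x54
[2] flags=0000 MI?F → skip
[3] flags=0000 HI?F → skip
[4] flags=1001 → (cmp)
[5] flags=1001 GT?T → r2=0xdb
[6] flags=1001 NE?T → r3=0x4a
[7] flags=1001 LS?T → r1=0x1a
[8] flags=1000 → (cmp)
[9] flags=1000 EQ?F → skip
[10] flags=1000 LE?T → r0=0xc8
[11] flags=1000 MI?T → r3=0x1d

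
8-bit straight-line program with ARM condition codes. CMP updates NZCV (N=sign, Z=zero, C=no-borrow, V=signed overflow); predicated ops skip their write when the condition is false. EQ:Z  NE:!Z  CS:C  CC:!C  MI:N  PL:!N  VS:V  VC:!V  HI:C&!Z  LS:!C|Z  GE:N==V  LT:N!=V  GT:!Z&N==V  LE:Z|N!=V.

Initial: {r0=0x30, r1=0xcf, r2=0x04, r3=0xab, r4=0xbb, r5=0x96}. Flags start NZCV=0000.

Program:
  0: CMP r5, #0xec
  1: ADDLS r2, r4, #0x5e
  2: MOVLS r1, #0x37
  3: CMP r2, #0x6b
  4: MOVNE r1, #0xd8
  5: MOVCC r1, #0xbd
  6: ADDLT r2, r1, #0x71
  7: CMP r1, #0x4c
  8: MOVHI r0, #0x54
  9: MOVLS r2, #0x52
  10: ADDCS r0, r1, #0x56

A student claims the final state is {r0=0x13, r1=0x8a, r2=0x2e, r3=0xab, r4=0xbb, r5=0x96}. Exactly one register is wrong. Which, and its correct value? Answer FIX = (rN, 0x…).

0: ✓ CMP  NZCV=1000
1: ✓ ADDLS  r2←0x19
2: ✓ MOVLS  r1←0x37
3: ✓ CMP  NZCV=1000
4: ✓ MOVNE  r1←0xd8
5: ✓ MOVCC  r1←0xbd
6: ✓ ADDLT  r2←0x2e
7: ✓ CMP  NZCV=0011
8: ✓ MOVHI  r0←0x54
9: · MOVLS
10: ✓ ADDCS  r0←0x13

FIX = (r1, 0xbd)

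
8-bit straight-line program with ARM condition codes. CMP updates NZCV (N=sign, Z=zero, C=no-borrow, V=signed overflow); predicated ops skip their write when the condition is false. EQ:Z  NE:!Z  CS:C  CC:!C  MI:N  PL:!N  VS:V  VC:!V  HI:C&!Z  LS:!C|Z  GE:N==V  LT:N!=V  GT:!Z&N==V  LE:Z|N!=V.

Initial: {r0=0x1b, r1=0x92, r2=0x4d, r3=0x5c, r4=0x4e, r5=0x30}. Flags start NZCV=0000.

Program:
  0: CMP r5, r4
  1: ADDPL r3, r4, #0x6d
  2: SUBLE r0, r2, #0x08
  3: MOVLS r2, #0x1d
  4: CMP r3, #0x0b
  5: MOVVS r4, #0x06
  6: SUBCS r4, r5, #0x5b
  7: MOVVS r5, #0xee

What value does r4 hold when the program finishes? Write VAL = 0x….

[0] flags=1000 → (cmp)
[1] flags=1000 PL?F → skip
[2] flags=1000 LE?T → r0=0x45
[3] flags=1000 LS?T → r2=0x1d
[4] flags=0010 → (cmp)
[5] flags=0010 VS?F → skip
[6] flags=0010 CS?T → r4=0xd5
[7] flags=0010 VS?F → skip

VAL = 0xd5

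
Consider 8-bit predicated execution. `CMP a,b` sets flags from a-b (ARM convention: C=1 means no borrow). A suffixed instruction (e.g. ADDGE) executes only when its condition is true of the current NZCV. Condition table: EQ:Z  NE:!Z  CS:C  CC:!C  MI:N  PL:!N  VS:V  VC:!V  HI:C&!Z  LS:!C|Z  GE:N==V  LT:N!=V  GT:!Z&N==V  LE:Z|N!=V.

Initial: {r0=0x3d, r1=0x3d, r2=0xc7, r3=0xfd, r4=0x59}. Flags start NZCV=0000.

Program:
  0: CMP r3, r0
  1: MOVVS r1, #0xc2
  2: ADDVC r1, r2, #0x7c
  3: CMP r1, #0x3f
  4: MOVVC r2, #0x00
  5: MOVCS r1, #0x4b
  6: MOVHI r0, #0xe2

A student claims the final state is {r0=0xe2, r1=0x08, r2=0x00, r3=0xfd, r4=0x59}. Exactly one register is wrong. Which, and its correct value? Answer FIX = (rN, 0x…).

0: ✓ CMP  NZCV=1010
1: · MOVVS
2: ✓ ADDVC  r1←0x43
3: ✓ CMP  NZCV=0010
4: ✓ MOVVC  r2←0x00
5: ✓ MOVCS  r1←0x4b
6: ✓ MOVHI  r0←0xe2

FIX = (r1, 0x4b)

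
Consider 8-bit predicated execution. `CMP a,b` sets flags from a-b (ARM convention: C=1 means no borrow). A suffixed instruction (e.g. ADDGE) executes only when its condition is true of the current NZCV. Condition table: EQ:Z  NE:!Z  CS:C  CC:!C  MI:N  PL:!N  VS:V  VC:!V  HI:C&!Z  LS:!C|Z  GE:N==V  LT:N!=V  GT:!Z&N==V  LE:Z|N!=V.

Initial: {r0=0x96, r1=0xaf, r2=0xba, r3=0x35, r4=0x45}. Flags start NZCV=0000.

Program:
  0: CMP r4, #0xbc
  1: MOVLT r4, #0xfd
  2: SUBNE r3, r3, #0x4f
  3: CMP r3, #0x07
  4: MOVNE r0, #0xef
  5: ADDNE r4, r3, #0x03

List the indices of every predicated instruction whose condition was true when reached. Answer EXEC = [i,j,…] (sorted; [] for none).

EXEC = [2,4,5]

[0] flags=1001 → (cmp)
[1] flags=1001 LT?F → skip
[2] flags=1001 NE?T → r3=0xe6
[3] flags=1010 → (cmp)
[4] flags=1010 NE?T → r0=0xef
[5] flags=1010 NE?T → r4=0xe9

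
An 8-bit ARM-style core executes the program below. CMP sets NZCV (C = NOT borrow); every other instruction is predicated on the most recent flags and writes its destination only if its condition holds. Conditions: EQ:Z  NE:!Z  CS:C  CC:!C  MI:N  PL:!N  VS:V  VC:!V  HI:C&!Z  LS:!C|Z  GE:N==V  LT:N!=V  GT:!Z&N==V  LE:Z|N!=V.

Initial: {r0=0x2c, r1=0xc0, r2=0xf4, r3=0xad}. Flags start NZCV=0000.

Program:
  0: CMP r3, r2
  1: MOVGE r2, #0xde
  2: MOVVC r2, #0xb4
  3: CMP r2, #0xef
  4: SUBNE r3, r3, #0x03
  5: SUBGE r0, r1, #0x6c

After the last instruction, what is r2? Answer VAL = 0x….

VAL = 0xb4

[0] flags=1000 → (cmp)
[1] flags=1000 GE?F → skip
[2] flags=1000 VC?T → r2=0xb4
[3] flags=1000 → (cmp)
[4] flags=1000 NE?T → r3=0xaa
[5] flags=1000 GE?F → skip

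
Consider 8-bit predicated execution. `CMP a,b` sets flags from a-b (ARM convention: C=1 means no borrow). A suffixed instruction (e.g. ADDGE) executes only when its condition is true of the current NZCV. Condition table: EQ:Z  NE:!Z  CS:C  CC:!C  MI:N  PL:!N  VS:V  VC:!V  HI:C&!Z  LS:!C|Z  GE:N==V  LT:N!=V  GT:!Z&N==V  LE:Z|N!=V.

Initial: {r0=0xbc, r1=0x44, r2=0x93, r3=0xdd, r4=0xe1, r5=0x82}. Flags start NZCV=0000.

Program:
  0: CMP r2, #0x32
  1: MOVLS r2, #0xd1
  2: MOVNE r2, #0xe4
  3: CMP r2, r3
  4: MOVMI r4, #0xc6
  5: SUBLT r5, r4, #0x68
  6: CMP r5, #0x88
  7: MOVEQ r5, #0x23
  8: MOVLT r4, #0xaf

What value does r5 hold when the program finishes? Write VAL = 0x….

VAL = 0x82

[0] flags=0011 → (cmp)
[1] flags=0011 LS?F → skip
[2] flags=0011 NE?T → r2=0xe4
[3] flags=0010 → (cmp)
[4] flags=0010 MI?F → skip
[5] flags=0010 LT?F → skip
[6] flags=1000 → (cmp)
[7] flags=1000 EQ?F → skip
[8] flags=1000 LT?T → r4=0xaf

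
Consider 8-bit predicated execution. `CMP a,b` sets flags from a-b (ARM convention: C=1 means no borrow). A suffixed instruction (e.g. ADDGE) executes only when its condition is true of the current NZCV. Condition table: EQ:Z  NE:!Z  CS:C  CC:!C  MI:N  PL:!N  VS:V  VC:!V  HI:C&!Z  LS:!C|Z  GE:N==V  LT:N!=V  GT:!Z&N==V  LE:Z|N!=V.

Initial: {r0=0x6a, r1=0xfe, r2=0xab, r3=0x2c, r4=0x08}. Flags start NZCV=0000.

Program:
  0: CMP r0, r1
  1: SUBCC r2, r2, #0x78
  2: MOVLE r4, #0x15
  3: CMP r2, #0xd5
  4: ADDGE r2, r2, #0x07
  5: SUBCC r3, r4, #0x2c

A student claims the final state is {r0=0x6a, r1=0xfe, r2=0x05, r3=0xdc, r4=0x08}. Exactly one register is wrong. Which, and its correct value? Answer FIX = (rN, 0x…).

FIX = (r2, 0x3a)

0: ✓ CMP  NZCV=0000
1: ✓ SUBCC  r2←0x33
2: · MOVLE
3: ✓ CMP  NZCV=0000
4: ✓ ADDGE  r2←0x3a
5: ✓ SUBCC  r3←0xdc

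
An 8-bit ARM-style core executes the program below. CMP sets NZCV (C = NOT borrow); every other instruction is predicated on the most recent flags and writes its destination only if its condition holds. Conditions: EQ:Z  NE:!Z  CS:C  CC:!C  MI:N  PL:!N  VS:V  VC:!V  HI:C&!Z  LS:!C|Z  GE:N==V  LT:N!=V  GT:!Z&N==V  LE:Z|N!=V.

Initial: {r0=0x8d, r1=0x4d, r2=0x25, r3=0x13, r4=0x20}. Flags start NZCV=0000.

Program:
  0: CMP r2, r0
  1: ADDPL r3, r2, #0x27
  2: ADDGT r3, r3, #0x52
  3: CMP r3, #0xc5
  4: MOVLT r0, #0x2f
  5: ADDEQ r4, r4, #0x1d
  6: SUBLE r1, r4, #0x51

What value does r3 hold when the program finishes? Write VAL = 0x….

VAL = 0x65

[0] flags=1001 → (cmp)
[1] flags=1001 PL?F → skip
[2] flags=1001 GT?T → r3=0x65
[3] flags=1001 → (cmp)
[4] flags=1001 LT?F → skip
[5] flags=1001 EQ?F → skip
[6] flags=1001 LE?F → skip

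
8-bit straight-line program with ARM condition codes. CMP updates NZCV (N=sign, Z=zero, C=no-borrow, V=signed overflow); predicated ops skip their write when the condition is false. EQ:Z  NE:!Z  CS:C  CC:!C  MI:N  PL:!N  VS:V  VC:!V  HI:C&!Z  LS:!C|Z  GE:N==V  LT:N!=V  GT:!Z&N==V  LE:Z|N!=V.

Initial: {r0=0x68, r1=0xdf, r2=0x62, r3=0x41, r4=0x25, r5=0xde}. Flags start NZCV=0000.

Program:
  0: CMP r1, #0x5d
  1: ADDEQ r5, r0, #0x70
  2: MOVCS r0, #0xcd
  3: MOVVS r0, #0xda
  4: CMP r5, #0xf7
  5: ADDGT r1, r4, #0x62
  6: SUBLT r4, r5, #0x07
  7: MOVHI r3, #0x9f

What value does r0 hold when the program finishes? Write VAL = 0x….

0: ✓ CMP  NZCV=1010
1: · ADDEQ
2: ✓ MOVCS  r0←0xcd
3: · MOVVS
4: ✓ CMP  NZCV=1000
5: · ADDGT
6: ✓ SUBLT  r4←0xd7
7: · MOVHI

VAL = 0xcd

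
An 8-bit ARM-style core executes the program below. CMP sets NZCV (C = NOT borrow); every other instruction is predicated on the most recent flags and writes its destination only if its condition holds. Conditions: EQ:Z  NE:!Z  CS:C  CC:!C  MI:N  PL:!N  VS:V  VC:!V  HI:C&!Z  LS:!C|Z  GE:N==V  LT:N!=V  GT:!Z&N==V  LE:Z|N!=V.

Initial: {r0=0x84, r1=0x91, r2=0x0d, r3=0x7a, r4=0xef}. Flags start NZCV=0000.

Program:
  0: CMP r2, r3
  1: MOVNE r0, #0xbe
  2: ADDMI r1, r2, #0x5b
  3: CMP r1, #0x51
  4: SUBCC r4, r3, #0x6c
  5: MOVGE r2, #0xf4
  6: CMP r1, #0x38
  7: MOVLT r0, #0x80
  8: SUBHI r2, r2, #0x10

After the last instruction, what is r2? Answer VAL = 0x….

[0] flags=1000 → (cmp)
[1] flags=1000 NE?T → r0=0xbe
[2] flags=1000 MI?T → r1=0x68
[3] flags=0010 → (cmp)
[4] flags=0010 CC?F → skip
[5] flags=0010 GE?T → r2=0xf4
[6] flags=0010 → (cmp)
[7] flags=0010 LT?F → skip
[8] flags=0010 HI?T → r2=0xe4

VAL = 0xe4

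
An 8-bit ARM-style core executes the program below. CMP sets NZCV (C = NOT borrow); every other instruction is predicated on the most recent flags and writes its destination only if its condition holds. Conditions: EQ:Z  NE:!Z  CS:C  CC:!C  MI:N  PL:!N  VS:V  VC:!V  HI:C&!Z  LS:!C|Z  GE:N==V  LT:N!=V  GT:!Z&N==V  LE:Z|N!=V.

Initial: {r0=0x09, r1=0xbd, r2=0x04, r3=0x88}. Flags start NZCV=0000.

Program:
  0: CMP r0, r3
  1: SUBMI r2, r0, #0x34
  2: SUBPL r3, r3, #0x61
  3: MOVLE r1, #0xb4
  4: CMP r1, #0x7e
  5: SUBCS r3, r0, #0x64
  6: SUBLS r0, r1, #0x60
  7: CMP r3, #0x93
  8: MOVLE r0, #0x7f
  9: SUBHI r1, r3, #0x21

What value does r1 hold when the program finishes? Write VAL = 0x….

0: ✓ CMP  NZCV=1001
1: ✓ SUBMI  r2←0xd5
2: · SUBPL
3: · MOVLE
4: ✓ CMP  NZCV=0011
5: ✓ SUBCS  r3←0xa5
6: · SUBLS
7: ✓ CMP  NZCV=0010
8: · MOVLE
9: ✓ SUBHI  r1←0x84

VAL = 0x84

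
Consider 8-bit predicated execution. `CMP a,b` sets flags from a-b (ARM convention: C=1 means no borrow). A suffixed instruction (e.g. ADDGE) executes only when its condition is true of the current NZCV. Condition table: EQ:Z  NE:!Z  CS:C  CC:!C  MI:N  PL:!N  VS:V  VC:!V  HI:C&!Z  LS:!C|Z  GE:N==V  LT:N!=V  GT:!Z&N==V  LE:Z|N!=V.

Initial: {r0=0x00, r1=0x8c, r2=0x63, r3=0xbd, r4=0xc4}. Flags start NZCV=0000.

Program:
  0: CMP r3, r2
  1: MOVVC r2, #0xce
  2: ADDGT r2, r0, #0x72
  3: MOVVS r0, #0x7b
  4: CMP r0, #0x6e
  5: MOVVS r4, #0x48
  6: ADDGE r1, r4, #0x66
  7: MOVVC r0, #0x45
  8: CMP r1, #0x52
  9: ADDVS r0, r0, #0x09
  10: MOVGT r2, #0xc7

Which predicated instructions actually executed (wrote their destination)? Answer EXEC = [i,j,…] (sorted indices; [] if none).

EXEC = [3,6,7]

0: ✓ CMP  NZCV=0011
1: · MOVVC
2: · ADDGT
3: ✓ MOVVS  r0←0x7b
4: ✓ CMP  NZCV=0010
5: · MOVVS
6: ✓ ADDGE  r1←0x2a
7: ✓ MOVVC  r0←0x45
8: ✓ CMP  NZCV=1000
9: · ADDVS
10: · MOVGT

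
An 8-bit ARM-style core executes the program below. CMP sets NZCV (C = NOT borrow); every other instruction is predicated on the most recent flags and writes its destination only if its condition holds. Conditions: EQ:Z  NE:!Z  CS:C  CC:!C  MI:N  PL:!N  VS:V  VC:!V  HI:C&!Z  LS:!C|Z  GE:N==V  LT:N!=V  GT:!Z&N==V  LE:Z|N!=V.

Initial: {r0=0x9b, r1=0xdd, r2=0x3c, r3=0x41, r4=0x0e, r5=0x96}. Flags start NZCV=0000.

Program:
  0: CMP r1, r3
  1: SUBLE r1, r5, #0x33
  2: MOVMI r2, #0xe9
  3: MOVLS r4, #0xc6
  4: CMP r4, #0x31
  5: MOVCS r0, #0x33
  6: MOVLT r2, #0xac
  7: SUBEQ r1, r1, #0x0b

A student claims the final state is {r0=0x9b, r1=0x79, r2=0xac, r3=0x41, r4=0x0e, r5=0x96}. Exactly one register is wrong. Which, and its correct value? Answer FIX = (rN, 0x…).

0: ✓ CMP  NZCV=1010
1: ✓ SUBLE  r1←0x63
2: ✓ MOVMI  r2←0xe9
3: · MOVLS
4: ✓ CMP  NZCV=1000
5: · MOVCS
6: ✓ MOVLT  r2←0xac
7: · SUBEQ

FIX = (r1, 0x63)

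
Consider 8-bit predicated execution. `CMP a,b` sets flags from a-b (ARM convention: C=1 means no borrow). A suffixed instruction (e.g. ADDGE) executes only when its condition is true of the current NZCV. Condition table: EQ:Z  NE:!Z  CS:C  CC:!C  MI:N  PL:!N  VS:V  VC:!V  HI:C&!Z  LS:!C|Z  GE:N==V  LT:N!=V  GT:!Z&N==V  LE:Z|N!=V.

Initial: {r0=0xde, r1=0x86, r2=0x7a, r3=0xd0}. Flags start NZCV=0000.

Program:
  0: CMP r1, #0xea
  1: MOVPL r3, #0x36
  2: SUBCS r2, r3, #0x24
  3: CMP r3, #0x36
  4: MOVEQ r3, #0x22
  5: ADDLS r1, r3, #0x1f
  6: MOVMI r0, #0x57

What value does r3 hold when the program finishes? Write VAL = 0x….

0: ✓ CMP  NZCV=1000
1: · MOVPL
2: · SUBCS
3: ✓ CMP  NZCV=1010
4: · MOVEQ
5: · ADDLS
6: ✓ MOVMI  r0←0x57

VAL = 0xd0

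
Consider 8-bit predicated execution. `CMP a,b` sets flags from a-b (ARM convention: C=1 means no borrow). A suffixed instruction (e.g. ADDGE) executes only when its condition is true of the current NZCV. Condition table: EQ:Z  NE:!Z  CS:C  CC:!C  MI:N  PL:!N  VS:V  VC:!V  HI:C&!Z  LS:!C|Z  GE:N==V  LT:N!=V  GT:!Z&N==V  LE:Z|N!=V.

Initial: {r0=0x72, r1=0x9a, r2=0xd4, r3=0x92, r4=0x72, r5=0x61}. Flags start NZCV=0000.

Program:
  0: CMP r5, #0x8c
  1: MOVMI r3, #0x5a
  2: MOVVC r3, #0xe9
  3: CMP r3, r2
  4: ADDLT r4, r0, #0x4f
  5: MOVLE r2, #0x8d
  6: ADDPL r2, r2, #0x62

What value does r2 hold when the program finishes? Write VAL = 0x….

[0] flags=1001 → (cmp)
[1] flags=1001 MI?T → r3=0x5a
[2] flags=1001 VC?F → skip
[3] flags=1001 → (cmp)
[4] flags=1001 LT?F → skip
[5] flags=1001 LE?F → skip
[6] flags=1001 PL?F → skip

VAL = 0xd4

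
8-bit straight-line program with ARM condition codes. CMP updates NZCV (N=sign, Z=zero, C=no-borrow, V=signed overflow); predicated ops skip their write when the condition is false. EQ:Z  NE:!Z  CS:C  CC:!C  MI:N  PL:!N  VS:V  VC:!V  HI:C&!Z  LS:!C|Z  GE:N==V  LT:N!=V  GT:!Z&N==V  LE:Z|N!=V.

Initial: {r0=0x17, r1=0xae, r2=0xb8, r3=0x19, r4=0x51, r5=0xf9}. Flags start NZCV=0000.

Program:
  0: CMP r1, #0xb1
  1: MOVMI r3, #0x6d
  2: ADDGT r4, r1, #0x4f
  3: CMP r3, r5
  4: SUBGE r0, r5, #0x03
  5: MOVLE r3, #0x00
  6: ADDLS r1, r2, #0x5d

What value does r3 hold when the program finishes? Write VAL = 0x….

VAL = 0x6d

0: ✓ CMP  NZCV=1000
1: ✓ MOVMI  r3←0x6d
2: · ADDGT
3: ✓ CMP  NZCV=0000
4: ✓ SUBGE  r0←0xf6
5: · MOVLE
6: ✓ ADDLS  r1←0x15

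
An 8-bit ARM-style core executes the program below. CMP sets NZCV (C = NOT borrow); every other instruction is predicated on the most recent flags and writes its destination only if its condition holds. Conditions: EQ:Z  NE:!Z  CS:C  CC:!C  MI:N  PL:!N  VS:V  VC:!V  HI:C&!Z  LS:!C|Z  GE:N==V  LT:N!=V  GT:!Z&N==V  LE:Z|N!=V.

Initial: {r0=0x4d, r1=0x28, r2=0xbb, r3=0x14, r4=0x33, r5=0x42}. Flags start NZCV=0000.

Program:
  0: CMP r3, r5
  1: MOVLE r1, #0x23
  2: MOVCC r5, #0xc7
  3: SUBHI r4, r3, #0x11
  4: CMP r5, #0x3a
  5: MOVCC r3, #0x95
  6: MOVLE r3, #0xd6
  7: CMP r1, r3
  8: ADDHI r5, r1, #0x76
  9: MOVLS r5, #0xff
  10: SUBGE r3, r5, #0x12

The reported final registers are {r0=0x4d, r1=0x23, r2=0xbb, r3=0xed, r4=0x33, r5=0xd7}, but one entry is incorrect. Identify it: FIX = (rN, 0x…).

FIX = (r5, 0xff)

0: ✓ CMP  NZCV=1000
1: ✓ MOVLE  r1←0x23
2: ✓ MOVCC  r5←0xc7
3: · SUBHI
4: ✓ CMP  NZCV=1010
5: · MOVCC
6: ✓ MOVLE  r3←0xd6
7: ✓ CMP  NZCV=0000
8: · ADDHI
9: ✓ MOVLS  r5←0xff
10: ✓ SUBGE  r3←0xed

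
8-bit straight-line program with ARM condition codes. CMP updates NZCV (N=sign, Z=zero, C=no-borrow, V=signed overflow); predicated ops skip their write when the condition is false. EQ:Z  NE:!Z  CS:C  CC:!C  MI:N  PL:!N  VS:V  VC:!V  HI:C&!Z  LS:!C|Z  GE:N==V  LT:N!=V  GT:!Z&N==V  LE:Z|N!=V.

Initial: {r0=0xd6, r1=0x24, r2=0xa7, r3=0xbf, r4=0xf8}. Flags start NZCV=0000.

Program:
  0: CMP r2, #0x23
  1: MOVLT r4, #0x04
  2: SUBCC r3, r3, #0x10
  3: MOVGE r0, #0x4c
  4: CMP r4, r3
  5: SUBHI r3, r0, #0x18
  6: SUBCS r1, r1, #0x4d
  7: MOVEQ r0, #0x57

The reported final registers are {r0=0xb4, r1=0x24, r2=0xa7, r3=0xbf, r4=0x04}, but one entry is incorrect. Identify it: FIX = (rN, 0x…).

FIX = (r0, 0xd6)

0: ✓ CMP  NZCV=1010
1: ✓ MOVLT  r4←0x04
2: · SUBCC
3: · MOVGE
4: ✓ CMP  NZCV=0000
5: · SUBHI
6: · SUBCS
7: · MOVEQ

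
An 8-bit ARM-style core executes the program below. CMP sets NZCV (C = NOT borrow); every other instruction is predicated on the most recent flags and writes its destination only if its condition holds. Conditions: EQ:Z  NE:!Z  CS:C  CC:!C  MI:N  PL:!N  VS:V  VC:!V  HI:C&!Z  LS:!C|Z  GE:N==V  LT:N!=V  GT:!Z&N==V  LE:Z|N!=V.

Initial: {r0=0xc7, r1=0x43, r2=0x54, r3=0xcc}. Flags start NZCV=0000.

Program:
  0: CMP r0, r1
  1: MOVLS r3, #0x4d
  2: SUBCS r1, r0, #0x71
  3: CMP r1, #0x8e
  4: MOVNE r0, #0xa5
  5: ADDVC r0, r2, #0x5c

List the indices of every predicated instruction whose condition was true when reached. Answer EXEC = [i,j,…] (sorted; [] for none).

EXEC = [2,4]

[0] flags=1010 → (cmp)
[1] flags=1010 LS?F → skip
[2] flags=1010 CS?T → r1=0x56
[3] flags=1001 → (cmp)
[4] flags=1001 NE?T → r0=0xa5
[5] flags=1001 VC?F → skip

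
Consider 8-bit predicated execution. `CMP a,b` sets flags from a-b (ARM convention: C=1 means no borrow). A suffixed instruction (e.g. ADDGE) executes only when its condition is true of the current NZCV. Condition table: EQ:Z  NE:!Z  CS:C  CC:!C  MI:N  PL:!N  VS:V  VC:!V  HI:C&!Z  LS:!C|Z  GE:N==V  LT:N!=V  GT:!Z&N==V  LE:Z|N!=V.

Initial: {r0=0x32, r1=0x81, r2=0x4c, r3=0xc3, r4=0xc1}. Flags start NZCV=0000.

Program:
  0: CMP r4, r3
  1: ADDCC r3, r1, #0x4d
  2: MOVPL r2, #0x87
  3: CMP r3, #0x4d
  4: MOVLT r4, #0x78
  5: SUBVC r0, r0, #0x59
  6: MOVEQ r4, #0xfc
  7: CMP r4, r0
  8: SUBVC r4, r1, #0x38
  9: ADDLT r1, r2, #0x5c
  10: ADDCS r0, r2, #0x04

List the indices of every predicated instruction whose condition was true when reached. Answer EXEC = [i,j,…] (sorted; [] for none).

EXEC = [1,4,5]

0: ✓ CMP  NZCV=1000
1: ✓ ADDCC  r3←0xce
2: · MOVPL
3: ✓ CMP  NZCV=1010
4: ✓ MOVLT  r4←0x78
5: ✓ SUBVC  r0←0xd9
6: · MOVEQ
7: ✓ CMP  NZCV=1001
8: · SUBVC
9: · ADDLT
10: · ADDCS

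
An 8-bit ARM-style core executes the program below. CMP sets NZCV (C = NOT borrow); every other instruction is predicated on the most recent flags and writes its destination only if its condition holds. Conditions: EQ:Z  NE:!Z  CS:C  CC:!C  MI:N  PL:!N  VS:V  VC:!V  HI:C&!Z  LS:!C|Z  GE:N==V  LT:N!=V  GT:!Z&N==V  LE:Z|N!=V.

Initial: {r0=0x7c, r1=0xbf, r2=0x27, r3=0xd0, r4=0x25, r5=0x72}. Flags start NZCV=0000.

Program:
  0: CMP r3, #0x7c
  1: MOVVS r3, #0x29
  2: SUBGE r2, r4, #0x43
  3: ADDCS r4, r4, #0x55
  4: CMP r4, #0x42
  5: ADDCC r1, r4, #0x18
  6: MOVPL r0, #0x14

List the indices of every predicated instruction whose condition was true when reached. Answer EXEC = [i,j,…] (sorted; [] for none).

EXEC = [1,3,6]

0: ✓ CMP  NZCV=0011
1: ✓ MOVVS  r3←0x29
2: · SUBGE
3: ✓ ADDCS  r4←0x7a
4: ✓ CMP  NZCV=0010
5: · ADDCC
6: ✓ MOVPL  r0←0x14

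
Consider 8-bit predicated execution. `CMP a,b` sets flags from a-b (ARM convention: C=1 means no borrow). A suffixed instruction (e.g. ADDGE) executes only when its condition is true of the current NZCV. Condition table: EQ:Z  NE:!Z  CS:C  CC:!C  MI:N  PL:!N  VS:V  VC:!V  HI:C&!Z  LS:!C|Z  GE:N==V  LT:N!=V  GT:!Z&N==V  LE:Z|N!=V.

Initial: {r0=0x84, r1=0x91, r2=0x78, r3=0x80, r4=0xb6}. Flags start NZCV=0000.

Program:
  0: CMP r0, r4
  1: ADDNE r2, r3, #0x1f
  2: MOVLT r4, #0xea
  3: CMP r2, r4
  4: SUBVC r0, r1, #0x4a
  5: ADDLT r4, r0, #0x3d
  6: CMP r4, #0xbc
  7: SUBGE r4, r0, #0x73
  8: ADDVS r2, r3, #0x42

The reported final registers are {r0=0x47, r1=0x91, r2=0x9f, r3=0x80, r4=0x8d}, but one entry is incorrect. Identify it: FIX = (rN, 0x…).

FIX = (r4, 0x84)

0: ✓ CMP  NZCV=1000
1: ✓ ADDNE  r2←0x9f
2: ✓ MOVLT  r4←0xea
3: ✓ CMP  NZCV=1000
4: ✓ SUBVC  r0←0x47
5: ✓ ADDLT  r4←0x84
6: ✓ CMP  NZCV=1000
7: · SUBGE
8: · ADDVS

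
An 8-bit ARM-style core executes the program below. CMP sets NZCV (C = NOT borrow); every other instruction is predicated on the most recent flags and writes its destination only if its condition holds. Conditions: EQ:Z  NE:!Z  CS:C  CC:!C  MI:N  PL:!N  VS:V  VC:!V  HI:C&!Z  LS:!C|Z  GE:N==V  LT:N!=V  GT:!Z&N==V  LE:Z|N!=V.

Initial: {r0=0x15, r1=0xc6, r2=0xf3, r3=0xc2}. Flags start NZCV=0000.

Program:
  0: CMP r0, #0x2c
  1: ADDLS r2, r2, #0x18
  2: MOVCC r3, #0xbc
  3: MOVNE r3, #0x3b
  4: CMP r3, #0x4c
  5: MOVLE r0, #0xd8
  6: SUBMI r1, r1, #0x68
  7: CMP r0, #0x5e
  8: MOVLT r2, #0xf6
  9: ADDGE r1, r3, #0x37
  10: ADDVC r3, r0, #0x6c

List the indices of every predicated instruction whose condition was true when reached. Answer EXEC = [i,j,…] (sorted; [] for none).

[0] flags=1000 → (cmp)
[1] flags=1000 LS?T → r2=0x0b
[2] flags=1000 CC?T → r3=0xbc
[3] flags=1000 NE?T → r3=0x3b
[4] flags=1000 → (cmp)
[5] flags=1000 LE?T → r0=0xd8
[6] flags=1000 MI?T → r1=0x5e
[7] flags=0011 → (cmp)
[8] flags=0011 LT?T → r2=0xf6
[9] flags=0011 GE?F → skip
[10] flags=0011 VC?F → skip

EXEC = [1,2,3,5,6,8]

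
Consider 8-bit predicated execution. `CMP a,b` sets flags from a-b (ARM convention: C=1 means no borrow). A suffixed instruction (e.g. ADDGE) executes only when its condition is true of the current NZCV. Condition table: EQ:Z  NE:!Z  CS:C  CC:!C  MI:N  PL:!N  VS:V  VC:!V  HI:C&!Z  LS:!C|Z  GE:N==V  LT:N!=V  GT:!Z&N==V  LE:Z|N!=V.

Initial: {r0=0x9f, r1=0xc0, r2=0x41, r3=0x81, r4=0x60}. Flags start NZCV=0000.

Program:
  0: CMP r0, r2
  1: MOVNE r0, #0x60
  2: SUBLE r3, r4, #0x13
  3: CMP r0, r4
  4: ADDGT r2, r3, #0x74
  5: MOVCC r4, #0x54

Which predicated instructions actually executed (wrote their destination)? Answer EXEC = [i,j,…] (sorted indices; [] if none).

EXEC = [1,2]

0: ✓ CMP  NZCV=0011
1: ✓ MOVNE  r0←0x60
2: ✓ SUBLE  r3←0x4d
3: ✓ CMP  NZCV=0110
4: · ADDGT
5: · MOVCC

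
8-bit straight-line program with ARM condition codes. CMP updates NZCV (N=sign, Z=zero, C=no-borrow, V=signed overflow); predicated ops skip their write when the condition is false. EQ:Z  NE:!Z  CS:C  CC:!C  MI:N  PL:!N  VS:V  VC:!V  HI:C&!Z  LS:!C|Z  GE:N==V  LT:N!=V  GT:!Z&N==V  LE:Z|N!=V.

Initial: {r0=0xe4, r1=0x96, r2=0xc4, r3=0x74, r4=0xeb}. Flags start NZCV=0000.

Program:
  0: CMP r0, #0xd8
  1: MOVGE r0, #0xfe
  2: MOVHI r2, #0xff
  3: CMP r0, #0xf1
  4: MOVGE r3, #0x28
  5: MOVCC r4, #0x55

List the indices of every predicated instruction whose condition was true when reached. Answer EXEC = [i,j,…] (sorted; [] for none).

EXEC = [1,2,4]

0: ✓ CMP  NZCV=0010
1: ✓ MOVGE  r0←0xfe
2: ✓ MOVHI  r2←0xff
3: ✓ CMP  NZCV=0010
4: ✓ MOVGE  r3←0x28
5: · MOVCC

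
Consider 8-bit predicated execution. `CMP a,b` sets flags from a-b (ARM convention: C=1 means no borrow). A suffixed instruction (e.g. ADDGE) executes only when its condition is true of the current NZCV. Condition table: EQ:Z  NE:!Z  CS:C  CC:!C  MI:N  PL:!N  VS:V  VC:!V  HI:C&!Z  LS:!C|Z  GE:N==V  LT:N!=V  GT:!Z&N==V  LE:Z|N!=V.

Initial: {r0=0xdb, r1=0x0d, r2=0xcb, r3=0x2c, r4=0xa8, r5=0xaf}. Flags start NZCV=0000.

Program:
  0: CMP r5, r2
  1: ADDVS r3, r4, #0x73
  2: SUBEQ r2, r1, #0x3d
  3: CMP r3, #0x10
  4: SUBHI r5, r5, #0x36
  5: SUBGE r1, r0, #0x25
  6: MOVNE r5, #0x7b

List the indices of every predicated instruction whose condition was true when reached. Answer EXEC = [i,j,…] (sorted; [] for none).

0: ✓ CMP  NZCV=1000
1: · ADDVS
2: · SUBEQ
3: ✓ CMP  NZCV=0010
4: ✓ SUBHI  r5←0x79
5: ✓ SUBGE  r1←0xb6
6: ✓ MOVNE  r5←0x7b

EXEC = [4,5,6]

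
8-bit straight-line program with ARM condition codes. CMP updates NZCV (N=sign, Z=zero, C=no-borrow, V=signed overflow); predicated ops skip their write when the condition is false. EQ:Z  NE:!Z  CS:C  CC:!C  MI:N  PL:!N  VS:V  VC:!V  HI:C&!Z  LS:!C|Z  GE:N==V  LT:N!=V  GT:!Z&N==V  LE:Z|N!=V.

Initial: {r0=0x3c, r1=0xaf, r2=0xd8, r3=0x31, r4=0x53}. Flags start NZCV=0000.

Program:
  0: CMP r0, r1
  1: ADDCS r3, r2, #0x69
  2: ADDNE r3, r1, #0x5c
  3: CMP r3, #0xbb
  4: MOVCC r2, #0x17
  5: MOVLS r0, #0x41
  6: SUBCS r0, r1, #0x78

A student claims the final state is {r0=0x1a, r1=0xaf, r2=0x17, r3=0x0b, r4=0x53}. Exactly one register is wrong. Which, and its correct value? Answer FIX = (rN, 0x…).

[0] flags=1001 → (cmp)
[1] flags=1001 CS?F → skip
[2] flags=1001 NE?T → r3=0x0b
[3] flags=0000 → (cmp)
[4] flags=0000 CC?T → r2=0x17
[5] flags=0000 LS?T → r0=0x41
[6] flags=0000 CS?F → skip

FIX = (r0, 0x41)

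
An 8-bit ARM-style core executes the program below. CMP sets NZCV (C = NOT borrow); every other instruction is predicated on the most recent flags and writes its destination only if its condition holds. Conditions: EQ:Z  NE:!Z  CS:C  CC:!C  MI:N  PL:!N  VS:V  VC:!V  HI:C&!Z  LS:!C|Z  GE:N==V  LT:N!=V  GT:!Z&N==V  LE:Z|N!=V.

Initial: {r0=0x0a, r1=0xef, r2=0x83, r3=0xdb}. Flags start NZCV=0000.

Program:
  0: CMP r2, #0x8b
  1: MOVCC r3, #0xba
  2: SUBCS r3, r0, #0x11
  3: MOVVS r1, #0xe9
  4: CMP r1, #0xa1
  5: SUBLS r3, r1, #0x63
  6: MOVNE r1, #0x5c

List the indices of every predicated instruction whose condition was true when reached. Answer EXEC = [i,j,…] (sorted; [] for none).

0: ✓ CMP  NZCV=1000
1: ✓ MOVCC  r3←0xba
2: · SUBCS
3: · MOVVS
4: ✓ CMP  NZCV=0010
5: · SUBLS
6: ✓ MOVNE  r1←0x5c

EXEC = [1,6]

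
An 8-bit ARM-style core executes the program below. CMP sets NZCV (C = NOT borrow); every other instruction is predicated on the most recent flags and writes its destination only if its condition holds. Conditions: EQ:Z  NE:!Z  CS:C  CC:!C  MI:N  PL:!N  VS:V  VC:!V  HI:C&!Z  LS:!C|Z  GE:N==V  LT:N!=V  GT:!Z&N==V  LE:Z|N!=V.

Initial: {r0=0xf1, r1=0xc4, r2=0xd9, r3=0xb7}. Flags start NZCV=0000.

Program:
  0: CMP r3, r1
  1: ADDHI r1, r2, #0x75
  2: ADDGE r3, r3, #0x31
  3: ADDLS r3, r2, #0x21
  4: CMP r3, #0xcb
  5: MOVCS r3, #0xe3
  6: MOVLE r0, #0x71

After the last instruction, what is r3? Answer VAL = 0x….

[0] flags=1000 → (cmp)
[1] flags=1000 HI?F → skip
[2] flags=1000 GE?F → skip
[3] flags=1000 LS?T → r3=0xfa
[4] flags=0010 → (cmp)
[5] flags=0010 CS?T → r3=0xe3
[6] flags=0010 LE?F → skip

VAL = 0xe3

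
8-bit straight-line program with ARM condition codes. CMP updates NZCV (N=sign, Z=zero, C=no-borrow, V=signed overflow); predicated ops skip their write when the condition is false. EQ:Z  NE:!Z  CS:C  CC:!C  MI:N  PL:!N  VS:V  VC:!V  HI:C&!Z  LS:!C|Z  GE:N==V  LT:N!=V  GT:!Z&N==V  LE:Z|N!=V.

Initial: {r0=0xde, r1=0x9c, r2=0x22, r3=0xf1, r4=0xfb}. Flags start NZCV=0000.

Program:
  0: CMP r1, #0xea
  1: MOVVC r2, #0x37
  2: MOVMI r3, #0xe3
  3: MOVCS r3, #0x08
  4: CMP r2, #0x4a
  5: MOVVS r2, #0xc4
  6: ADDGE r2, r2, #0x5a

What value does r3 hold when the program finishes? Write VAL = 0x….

0: ✓ CMP  NZCV=1000
1: ✓ MOVVC  r2←0x37
2: ✓ MOVMI  r3←0xe3
3: · MOVCS
4: ✓ CMP  NZCV=1000
5: · MOVVS
6: · ADDGE

VAL = 0xe3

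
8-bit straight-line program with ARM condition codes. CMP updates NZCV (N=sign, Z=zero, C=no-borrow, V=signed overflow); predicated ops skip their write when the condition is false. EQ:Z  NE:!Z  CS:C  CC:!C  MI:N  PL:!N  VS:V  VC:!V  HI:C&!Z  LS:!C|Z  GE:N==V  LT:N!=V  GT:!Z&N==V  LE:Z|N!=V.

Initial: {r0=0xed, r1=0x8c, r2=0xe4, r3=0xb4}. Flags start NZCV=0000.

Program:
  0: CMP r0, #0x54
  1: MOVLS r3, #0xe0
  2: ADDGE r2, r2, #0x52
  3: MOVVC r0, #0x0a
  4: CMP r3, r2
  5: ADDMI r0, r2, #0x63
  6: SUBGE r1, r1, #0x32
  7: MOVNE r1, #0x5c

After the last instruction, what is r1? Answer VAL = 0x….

VAL = 0x5c

0: ✓ CMP  NZCV=1010
1: · MOVLS
2: · ADDGE
3: ✓ MOVVC  r0←0x0a
4: ✓ CMP  NZCV=1000
5: ✓ ADDMI  r0←0x47
6: · SUBGE
7: ✓ MOVNE  r1←0x5c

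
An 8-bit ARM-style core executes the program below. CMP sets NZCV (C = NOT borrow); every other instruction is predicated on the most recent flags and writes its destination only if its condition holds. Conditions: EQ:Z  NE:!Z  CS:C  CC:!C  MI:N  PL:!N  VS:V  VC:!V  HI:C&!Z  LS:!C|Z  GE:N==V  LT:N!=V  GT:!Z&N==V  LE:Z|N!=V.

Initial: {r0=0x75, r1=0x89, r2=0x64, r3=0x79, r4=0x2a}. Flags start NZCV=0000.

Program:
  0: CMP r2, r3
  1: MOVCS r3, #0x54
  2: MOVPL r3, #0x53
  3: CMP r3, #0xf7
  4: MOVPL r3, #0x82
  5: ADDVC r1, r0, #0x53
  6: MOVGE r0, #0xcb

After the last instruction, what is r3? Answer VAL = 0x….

0: ✓ CMP  NZCV=1000
1: · MOVCS
2: · MOVPL
3: ✓ CMP  NZCV=1001
4: · MOVPL
5: · ADDVC
6: ✓ MOVGE  r0←0xcb

VAL = 0x79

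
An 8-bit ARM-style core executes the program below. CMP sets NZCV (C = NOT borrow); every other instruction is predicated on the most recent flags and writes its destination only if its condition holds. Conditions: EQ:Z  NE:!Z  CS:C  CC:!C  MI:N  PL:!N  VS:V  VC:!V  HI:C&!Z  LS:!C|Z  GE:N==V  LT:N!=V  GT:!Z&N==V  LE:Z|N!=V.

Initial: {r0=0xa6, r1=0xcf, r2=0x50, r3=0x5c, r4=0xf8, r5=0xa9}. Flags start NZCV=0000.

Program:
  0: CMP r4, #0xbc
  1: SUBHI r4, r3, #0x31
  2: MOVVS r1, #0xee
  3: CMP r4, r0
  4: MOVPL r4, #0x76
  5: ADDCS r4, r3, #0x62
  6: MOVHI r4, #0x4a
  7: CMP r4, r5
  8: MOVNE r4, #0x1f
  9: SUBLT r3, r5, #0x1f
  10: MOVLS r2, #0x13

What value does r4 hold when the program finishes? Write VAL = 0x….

0: ✓ CMP  NZCV=0010
1: ✓ SUBHI  r4←0x2b
2: · MOVVS
3: ✓ CMP  NZCV=1001
4: · MOVPL
5: · ADDCS
6: · MOVHI
7: ✓ CMP  NZCV=1001
8: ✓ MOVNE  r4←0x1f
9: · SUBLT
10: ✓ MOVLS  r2←0x13

VAL = 0x1f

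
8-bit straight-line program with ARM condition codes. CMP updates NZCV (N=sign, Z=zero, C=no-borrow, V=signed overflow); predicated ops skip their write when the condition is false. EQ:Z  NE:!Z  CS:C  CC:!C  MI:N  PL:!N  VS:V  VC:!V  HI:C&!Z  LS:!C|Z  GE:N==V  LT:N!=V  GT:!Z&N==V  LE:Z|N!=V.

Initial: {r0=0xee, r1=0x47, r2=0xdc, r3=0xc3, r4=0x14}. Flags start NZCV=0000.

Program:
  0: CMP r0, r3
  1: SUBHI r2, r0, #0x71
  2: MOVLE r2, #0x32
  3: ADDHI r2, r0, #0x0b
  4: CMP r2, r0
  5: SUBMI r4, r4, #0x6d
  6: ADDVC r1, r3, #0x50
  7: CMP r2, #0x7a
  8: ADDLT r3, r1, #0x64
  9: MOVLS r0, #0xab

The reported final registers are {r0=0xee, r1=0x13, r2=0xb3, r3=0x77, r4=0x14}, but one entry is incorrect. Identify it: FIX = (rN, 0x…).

FIX = (r2, 0xf9)

[0] flags=0010 → (cmp)
[1] flags=0010 HI?T → r2=0x7d
[2] flags=0010 LE?F → skip
[3] flags=0010 HI?T → r2=0xf9
[4] flags=0010 → (cmp)
[5] flags=0010 MI?F → skip
[6] flags=0010 VC?T → r1=0x13
[7] flags=0011 → (cmp)
[8] flags=0011 LT?T → r3=0x77
[9] flags=0011 LS?F → skip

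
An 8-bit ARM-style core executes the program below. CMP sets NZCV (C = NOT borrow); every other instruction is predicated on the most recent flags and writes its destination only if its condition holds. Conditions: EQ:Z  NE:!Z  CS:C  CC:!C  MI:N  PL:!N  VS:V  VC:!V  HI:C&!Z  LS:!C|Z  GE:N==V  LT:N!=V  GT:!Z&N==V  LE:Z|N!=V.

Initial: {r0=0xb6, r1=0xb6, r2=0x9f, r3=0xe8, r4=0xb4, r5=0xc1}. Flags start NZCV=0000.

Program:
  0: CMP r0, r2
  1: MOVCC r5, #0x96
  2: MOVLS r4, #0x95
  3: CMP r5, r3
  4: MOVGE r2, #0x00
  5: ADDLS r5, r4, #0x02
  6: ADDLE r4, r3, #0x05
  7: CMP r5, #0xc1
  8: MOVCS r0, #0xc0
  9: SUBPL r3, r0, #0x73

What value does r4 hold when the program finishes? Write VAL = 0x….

0: ✓ CMP  NZCV=0010
1: · MOVCC
2: · MOVLS
3: ✓ CMP  NZCV=1000
4: · MOVGE
5: ✓ ADDLS  r5←0xb6
6: ✓ ADDLE  r4←0xed
7: ✓ CMP  NZCV=1000
8: · MOVCS
9: · SUBPL

VAL = 0xed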